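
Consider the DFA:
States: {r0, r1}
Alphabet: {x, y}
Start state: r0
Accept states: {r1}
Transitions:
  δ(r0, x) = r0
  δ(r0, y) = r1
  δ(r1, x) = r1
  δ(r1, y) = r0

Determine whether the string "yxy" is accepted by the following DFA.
Processing string "yxy":
  r0 --y--> r1
  r1 --x--> r1
  r1 --y--> r0
Final state: r0
Accept states: {r1}
No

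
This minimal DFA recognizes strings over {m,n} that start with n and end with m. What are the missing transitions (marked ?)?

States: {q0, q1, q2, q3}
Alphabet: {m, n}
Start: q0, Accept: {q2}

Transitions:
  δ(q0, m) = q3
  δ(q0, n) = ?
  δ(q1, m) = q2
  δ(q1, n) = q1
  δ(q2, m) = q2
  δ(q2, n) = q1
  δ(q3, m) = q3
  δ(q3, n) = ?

From the language and accept set, identify what each state tracks — q0: no input read; q1: started with n, last symbol n; q2: started with n, last symbol m; q3: started with m (dead).
Each missing δ(q, a) is the state matching the new tracked value after reading a.
δ(q0, n) = q1; δ(q3, n) = q3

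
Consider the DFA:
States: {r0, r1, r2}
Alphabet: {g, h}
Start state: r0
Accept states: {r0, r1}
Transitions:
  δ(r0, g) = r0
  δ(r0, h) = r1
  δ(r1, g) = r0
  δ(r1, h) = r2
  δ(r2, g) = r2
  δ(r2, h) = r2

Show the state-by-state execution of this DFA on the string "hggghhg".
read 'h': r0 → r1
  read 'g': r1 → r0
  read 'g': r0 → r0
  read 'g': r0 → r0
  read 'h': r0 → r1
  read 'h': r1 → r2
  read 'g': r2 → r2
r0 -> r1 -> r0 -> r0 -> r0 -> r1 -> r2 -> r2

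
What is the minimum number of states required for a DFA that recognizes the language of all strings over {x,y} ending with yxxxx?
By Myhill–Nerode, count the distinguishable equivalence classes: 6 classes — one per longest suffix of the input that is a prefix of 'yxxxx' (lengths 0 through 5); only the length-5 class is accepting.
6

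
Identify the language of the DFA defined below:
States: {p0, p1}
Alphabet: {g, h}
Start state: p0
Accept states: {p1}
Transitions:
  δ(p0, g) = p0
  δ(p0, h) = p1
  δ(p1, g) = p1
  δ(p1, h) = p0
Testing a few strings:
  'gh' → accept
  'h' → accept
  'ghg' → accept
  'g' → reject
State roles: p0=even number of h's so far; p1=odd number of h's so far
All strings over {g,h} with an odd number of h's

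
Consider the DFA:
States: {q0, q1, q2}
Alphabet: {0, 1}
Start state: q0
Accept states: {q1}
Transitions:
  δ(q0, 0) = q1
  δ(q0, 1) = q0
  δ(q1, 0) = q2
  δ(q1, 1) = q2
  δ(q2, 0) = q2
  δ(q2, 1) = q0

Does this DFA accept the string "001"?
Processing string "001":
  q0 --0--> q1
  q1 --0--> q2
  q2 --1--> q0
Final state: q0
Accept states: {q1}
No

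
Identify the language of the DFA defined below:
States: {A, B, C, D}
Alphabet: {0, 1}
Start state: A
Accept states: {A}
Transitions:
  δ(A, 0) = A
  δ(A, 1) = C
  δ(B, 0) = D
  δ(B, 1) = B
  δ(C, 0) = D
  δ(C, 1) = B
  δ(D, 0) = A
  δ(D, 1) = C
Testing a few strings:
  '011' → reject
  '001' → reject
  '1' → reject
  '1100' → accept
State roles: A=value ≡ 0 (mod 4); B=value ≡ 3 (mod 4); C=value ≡ 1 (mod 4); D=value ≡ 2 (mod 4)
All binary strings representing a multiple of 4 (read in base 2; leading zeros allowed and ε counts as 0)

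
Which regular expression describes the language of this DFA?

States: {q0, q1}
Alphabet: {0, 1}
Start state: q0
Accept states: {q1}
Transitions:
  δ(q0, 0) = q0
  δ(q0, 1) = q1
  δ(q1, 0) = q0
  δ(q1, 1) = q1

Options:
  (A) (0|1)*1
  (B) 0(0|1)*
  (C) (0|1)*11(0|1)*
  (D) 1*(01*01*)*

Check each option against the DFA on short strings; one disagreement eliminates an option:
  (A) (0|1)*1: agrees with the DFA on every string of length ≤ 6
  (B) 0(0|1)*: on '0' the DFA goes q0 → q0 and rejects (q0 ∉ Accept), but the regex matches it → eliminate
  (C) (0|1)*11(0|1)*: on '1' the DFA goes q0 → q1 and accepts (q1 ∈ Accept), but the regex does not match it → eliminate
  (D) 1*(01*01*)*: on ε the DFA stays in q0 and rejects (q0 ∉ Accept), but the regex matches it → eliminate
Only (A) is consistent with the DFA.
(A) (0|1)*1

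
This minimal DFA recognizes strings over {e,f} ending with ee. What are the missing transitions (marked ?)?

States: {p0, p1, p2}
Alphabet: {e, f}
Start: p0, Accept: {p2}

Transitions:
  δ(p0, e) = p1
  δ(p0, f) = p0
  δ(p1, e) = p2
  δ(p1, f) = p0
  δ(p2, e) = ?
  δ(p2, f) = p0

From the language and accept set, identify what each state tracks — p0: last symbol not e; p1: one trailing e; p2: two trailing e's.
Each missing δ(q, a) is the state matching the new tracked value after reading a.
δ(p2, e) = p2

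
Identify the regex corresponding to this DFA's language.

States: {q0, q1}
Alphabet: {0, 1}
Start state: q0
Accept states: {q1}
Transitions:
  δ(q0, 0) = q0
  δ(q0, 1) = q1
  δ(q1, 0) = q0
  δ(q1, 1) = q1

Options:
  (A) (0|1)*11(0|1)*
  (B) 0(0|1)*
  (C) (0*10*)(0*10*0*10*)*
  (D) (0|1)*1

Check each option against the DFA on short strings; one disagreement eliminates an option:
  (A) (0|1)*11(0|1)*: on '1' the DFA goes q0 → q1 and accepts (q1 ∈ Accept), but the regex does not match it → eliminate
  (B) 0(0|1)*: on '0' the DFA goes q0 → q0 and rejects (q0 ∉ Accept), but the regex matches it → eliminate
  (C) (0*10*)(0*10*0*10*)*: on '10' the DFA goes q0 → q1 → q0 and rejects (q0 ∉ Accept), but the regex matches it → eliminate
  (D) (0|1)*1: agrees with the DFA on every string of length ≤ 6
Only (D) is consistent with the DFA.
(D) (0|1)*1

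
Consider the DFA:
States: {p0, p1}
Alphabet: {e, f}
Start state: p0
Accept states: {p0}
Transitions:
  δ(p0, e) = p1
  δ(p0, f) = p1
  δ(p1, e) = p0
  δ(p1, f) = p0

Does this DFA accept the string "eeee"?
Processing string "eeee":
  p0 --e--> p1
  p1 --e--> p0
  p0 --e--> p1
  p1 --e--> p0
Final state: p0
Accept states: {p0}
Yes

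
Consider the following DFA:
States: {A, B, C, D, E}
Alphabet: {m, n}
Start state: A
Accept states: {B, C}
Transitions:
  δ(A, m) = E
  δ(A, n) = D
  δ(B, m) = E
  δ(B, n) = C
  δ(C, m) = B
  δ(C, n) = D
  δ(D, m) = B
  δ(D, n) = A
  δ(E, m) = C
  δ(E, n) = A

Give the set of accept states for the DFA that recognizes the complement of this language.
Complement accept states = All states \ Original accept states
= {A, B, C, D, E} \ {B, C}
{A, D, E}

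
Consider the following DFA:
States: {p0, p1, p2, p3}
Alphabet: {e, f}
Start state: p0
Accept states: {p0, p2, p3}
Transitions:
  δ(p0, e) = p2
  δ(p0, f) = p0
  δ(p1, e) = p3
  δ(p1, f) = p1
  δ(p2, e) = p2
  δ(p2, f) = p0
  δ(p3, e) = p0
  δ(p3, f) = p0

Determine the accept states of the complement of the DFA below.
Complement accept states = All states \ Original accept states
= {p0, p1, p2, p3} \ {p0, p2, p3}
{p1}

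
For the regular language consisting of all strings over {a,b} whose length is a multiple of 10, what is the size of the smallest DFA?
By Myhill–Nerode, count the distinguishable equivalence classes: 10 classes — one per residue of the length mod 10; class i is distinguished from class j by any string of length (10 − i) mod 10.
10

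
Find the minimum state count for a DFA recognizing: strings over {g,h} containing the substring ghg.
By Myhill–Nerode, count the distinguishable equivalence classes: 4 classes — one per longest suffix of the input that is a prefix of 'ghg' (lengths 0 through 2), plus an absorbing 'already seen ghg' class.
4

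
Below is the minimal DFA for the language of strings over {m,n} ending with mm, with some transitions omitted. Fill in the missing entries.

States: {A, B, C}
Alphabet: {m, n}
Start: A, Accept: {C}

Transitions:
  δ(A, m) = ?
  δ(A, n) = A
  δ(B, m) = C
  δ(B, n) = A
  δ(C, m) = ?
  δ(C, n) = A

From the language and accept set, identify what each state tracks — A: last symbol not m; B: one trailing m; C: two trailing m's.
Each missing δ(q, a) is the state matching the new tracked value after reading a.
δ(A, m) = B; δ(C, m) = C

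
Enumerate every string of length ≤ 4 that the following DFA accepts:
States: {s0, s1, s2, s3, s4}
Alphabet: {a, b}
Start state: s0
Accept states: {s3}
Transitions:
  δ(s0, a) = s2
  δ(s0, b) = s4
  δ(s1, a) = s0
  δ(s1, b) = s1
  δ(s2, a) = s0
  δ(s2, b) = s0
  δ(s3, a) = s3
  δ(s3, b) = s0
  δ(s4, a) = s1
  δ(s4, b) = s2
None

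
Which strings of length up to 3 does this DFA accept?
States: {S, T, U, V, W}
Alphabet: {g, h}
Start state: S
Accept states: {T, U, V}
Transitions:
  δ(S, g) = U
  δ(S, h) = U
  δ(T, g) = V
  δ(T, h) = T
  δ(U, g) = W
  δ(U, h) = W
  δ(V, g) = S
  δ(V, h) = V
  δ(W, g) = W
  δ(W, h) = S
g, h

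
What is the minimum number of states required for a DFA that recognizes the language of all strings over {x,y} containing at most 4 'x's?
By Myhill–Nerode, count the distinguishable equivalence classes: 6 classes — having seen 0, 1, …, 4, or >4 copies of 'x'; counts 0 through 4 are accepting and >4 is dead.
6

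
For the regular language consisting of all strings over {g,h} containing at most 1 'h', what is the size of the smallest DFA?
By Myhill–Nerode, count the distinguishable equivalence classes: 3 classes — having seen 0, 1, or >1 copies of 'h'; counts 0 through 1 are accepting and >1 is dead.
3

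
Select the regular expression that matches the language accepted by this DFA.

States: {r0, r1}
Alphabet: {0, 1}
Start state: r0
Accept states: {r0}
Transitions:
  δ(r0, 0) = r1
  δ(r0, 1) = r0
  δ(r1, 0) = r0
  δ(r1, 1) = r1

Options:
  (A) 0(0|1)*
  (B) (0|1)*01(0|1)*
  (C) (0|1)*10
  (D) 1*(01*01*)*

Check each option against the DFA on short strings; one disagreement eliminates an option:
  (A) 0(0|1)*: on ε the DFA stays in r0 and accepts (r0 ∈ Accept), but the regex does not match it → eliminate
  (B) (0|1)*01(0|1)*: on ε the DFA stays in r0 and accepts (r0 ∈ Accept), but the regex does not match it → eliminate
  (C) (0|1)*10: on ε the DFA stays in r0 and accepts (r0 ∈ Accept), but the regex does not match it → eliminate
  (D) 1*(01*01*)*: agrees with the DFA on every string of length ≤ 6
Only (D) is consistent with the DFA.
(D) 1*(01*01*)*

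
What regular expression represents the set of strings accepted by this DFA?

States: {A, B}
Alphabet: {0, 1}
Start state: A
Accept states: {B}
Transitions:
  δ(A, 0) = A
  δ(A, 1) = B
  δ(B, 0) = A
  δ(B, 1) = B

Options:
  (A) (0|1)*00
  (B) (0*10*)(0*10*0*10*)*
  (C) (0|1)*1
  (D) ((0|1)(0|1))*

Check each option against the DFA on short strings; one disagreement eliminates an option:
  (A) (0|1)*00: on '1' the DFA goes A → B and accepts (B ∈ Accept), but the regex does not match it → eliminate
  (B) (0*10*)(0*10*0*10*)*: on '10' the DFA goes A → B → A and rejects (A ∉ Accept), but the regex matches it → eliminate
  (C) (0|1)*1: agrees with the DFA on every string of length ≤ 6
  (D) ((0|1)(0|1))*: on ε the DFA stays in A and rejects (A ∉ Accept), but the regex matches it → eliminate
Only (C) is consistent with the DFA.
(C) (0|1)*1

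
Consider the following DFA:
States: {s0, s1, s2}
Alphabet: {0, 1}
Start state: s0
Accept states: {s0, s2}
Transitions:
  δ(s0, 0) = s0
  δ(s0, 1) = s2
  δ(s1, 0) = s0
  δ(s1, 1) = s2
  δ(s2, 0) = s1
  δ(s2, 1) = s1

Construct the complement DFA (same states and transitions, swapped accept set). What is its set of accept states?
Complement accept states = All states \ Original accept states
= {s0, s1, s2} \ {s0, s2}
{s1}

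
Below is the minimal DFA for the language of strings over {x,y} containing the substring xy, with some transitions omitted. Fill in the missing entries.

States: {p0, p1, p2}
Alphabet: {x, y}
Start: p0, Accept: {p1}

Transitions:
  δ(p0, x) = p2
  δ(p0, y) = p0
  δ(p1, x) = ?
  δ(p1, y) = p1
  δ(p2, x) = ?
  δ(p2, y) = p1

From the language and accept set, identify what each state tracks — p0: no x seen yet; p1: substring xy seen; p2: seen a x, waiting for y.
Each missing δ(q, a) is the state matching the new tracked value after reading a.
δ(p1, x) = p1; δ(p2, x) = p2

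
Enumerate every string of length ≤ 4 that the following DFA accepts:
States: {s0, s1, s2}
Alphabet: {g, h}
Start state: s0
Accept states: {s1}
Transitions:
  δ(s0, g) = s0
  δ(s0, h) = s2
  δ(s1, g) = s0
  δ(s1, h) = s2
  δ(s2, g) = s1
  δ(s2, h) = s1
hg, hh, ghg, ghh, gghg, gghh, hghg, hghh, hhhg, hhhh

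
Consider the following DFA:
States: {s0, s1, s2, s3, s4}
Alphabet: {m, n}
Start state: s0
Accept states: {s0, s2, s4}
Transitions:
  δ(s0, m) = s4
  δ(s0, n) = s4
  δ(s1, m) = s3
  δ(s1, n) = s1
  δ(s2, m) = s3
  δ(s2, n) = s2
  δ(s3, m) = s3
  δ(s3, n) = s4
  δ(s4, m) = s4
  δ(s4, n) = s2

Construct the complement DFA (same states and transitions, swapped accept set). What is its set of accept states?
Complement accept states = All states \ Original accept states
= {s0, s1, s2, s3, s4} \ {s0, s2, s4}
{s1, s3}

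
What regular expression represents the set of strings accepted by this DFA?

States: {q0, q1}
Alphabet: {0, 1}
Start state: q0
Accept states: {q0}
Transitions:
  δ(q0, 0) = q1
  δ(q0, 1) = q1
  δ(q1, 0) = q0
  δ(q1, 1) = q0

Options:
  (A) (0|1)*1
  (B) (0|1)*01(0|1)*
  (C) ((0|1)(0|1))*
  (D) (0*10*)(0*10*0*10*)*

Check each option against the DFA on short strings; one disagreement eliminates an option:
  (A) (0|1)*1: on ε the DFA stays in q0 and accepts (q0 ∈ Accept), but the regex does not match it → eliminate
  (B) (0|1)*01(0|1)*: on ε the DFA stays in q0 and accepts (q0 ∈ Accept), but the regex does not match it → eliminate
  (C) ((0|1)(0|1))*: agrees with the DFA on every string of length ≤ 6
  (D) (0*10*)(0*10*0*10*)*: on ε the DFA stays in q0 and accepts (q0 ∈ Accept), but the regex does not match it → eliminate
Only (C) is consistent with the DFA.
(C) ((0|1)(0|1))*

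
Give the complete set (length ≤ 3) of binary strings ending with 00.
00, 000, 100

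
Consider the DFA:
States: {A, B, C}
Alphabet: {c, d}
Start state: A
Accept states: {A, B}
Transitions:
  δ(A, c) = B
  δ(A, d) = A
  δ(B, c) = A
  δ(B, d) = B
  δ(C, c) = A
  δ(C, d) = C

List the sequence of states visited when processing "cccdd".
read 'c': A → B
  read 'c': B → A
  read 'c': A → B
  read 'd': B → B
  read 'd': B → B
A -> B -> A -> B -> B -> B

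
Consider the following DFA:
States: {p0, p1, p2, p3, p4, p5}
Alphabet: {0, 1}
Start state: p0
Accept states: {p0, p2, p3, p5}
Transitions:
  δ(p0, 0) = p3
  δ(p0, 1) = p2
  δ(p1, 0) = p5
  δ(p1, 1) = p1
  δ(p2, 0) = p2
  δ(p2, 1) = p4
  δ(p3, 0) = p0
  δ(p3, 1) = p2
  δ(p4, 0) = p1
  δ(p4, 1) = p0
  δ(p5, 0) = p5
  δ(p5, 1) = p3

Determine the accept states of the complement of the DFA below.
Complement accept states = All states \ Original accept states
= {p0, p1, p2, p3, p4, p5} \ {p0, p2, p3, p5}
{p1, p4}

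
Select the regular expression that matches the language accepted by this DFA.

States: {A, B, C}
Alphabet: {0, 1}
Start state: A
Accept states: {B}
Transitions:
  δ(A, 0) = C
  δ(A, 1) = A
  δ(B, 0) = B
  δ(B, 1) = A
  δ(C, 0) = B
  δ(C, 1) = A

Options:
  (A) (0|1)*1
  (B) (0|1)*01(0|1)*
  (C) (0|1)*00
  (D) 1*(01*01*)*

Check each option against the DFA on short strings; one disagreement eliminates an option:
  (A) (0|1)*1: on '1' the DFA goes A → A and rejects (A ∉ Accept), but the regex matches it → eliminate
  (B) (0|1)*01(0|1)*: on '00' the DFA goes A → C → B and accepts (B ∈ Accept), but the regex does not match it → eliminate
  (C) (0|1)*00: agrees with the DFA on every string of length ≤ 6
  (D) 1*(01*01*)*: on ε the DFA stays in A and rejects (A ∉ Accept), but the regex matches it → eliminate
Only (C) is consistent with the DFA.
(C) (0|1)*00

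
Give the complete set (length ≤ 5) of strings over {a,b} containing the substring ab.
ab, aab, aba, abb, bab, aaab, aaba, aabb, abaa, abab, abba, abbb, baab, baba, babb, bbab, aaaab, aaaba, aaabb, aabaa, aabab, aabba, aabbb, abaaa, abaab, ababa, ababb, abbaa, abbab, abbba, abbbb, baaab, baaba, baabb, babaa, babab, babba, babbb, bbaab, bbaba, bbabb, bbbab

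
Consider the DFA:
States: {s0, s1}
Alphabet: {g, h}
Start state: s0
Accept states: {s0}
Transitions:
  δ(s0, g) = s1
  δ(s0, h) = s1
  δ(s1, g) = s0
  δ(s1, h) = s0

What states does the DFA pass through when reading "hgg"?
read 'h': s0 → s1
  read 'g': s1 → s0
  read 'g': s0 → s1
s0 -> s1 -> s0 -> s1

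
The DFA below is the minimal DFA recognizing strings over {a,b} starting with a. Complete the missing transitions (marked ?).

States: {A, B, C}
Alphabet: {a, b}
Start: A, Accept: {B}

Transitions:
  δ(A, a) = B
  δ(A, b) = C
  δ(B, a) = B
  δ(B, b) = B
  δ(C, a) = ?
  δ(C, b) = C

From the language and accept set, identify what each state tracks — A: no input read; B: started with a; C: started with b (dead).
Each missing δ(q, a) is the state matching the new tracked value after reading a.
δ(C, a) = C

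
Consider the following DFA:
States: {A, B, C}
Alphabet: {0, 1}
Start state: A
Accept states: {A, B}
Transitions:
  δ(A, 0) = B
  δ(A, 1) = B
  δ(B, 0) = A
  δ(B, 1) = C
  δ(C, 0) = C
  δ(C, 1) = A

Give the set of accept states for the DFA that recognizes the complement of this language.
Complement accept states = All states \ Original accept states
= {A, B, C} \ {A, B}
{C}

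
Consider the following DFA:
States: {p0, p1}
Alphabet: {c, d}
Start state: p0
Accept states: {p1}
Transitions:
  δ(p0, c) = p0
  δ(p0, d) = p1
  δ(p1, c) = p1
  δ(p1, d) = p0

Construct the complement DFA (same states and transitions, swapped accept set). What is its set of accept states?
Complement accept states = All states \ Original accept states
= {p0, p1} \ {p1}
{p0}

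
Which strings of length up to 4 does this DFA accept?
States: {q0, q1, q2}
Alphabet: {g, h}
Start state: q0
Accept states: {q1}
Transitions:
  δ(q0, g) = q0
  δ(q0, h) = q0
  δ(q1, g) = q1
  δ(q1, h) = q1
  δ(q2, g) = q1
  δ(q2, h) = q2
None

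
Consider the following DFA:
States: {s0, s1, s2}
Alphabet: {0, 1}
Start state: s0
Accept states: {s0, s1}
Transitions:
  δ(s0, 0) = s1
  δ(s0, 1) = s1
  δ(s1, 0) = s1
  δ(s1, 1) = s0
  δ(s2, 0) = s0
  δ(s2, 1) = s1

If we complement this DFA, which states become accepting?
Complement accept states = All states \ Original accept states
= {s0, s1, s2} \ {s0, s1}
{s2}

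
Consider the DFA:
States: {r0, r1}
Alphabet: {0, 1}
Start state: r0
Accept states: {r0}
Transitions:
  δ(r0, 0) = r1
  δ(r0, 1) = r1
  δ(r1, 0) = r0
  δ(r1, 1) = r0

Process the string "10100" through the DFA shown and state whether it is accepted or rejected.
Processing string "10100":
  r0 --1--> r1
  r1 --0--> r0
  r0 --1--> r1
  r1 --0--> r0
  r0 --0--> r1
Final state: r1
Accept states: {r0}
No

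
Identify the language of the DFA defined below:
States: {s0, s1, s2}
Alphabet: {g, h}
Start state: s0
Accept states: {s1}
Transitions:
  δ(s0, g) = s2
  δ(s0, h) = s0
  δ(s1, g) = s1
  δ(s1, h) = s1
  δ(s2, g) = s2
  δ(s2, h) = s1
Testing a few strings:
  'h' → reject
  'ggg' → reject
  'gh' → accept
  'hh' → reject
State roles: s0=no g seen yet; s1=substring gh seen; s2=seen a g, waiting for h
All strings over {g,h} containing the substring gh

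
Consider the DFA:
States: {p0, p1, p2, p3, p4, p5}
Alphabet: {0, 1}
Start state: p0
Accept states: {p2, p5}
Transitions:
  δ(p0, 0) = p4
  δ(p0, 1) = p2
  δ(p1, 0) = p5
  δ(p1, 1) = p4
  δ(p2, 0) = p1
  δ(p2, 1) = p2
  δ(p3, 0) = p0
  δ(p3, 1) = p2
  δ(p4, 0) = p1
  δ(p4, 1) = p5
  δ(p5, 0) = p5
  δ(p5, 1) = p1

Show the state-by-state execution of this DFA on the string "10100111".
read '1': p0 → p2
  read '0': p2 → p1
  read '1': p1 → p4
  read '0': p4 → p1
  read '0': p1 → p5
  read '1': p5 → p1
  read '1': p1 → p4
  read '1': p4 → p5
p0 -> p2 -> p1 -> p4 -> p1 -> p5 -> p1 -> p4 -> p5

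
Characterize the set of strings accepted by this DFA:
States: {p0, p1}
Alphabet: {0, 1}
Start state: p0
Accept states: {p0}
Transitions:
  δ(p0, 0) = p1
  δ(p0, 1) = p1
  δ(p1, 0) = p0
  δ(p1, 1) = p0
Testing a few strings:
  '1' → reject
  '00' → accept
  '0' → reject
  '110' → reject
State roles: p0=even length so far; p1=odd length so far
All binary strings of even length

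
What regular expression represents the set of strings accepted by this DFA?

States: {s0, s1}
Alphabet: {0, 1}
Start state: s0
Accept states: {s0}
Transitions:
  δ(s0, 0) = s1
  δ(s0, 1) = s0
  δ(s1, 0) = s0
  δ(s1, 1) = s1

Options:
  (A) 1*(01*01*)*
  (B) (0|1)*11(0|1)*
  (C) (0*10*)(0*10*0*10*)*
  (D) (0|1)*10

Check each option against the DFA on short strings; one disagreement eliminates an option:
  (A) 1*(01*01*)*: agrees with the DFA on every string of length ≤ 6
  (B) (0|1)*11(0|1)*: on ε the DFA stays in s0 and accepts (s0 ∈ Accept), but the regex does not match it → eliminate
  (C) (0*10*)(0*10*0*10*)*: on ε the DFA stays in s0 and accepts (s0 ∈ Accept), but the regex does not match it → eliminate
  (D) (0|1)*10: on ε the DFA stays in s0 and accepts (s0 ∈ Accept), but the regex does not match it → eliminate
Only (A) is consistent with the DFA.
(A) 1*(01*01*)*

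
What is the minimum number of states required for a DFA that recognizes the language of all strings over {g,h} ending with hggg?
By Myhill–Nerode, count the distinguishable equivalence classes: 5 classes — one per longest suffix of the input that is a prefix of 'hggg' (lengths 0 through 4); only the length-4 class is accepting.
5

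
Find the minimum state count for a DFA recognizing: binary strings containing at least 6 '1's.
By Myhill–Nerode, count the distinguishable equivalence classes: 7 classes — having seen 0, 1, …, 5, or ≥6 copies of '1'; any two classes i < j (j ≤ 6) are distinguished by the string 1^(6−j), which takes class j to 6 copies (accepted) but leaves class i below 6 (rejected).
7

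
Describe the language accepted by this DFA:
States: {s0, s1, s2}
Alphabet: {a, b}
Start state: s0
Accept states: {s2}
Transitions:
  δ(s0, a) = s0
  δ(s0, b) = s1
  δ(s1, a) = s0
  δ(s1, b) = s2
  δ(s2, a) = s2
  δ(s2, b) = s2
Testing a few strings:
  'a' → reject
  'baa' → reject
  'bb' → accept
  'aaba' → reject
State roles: s0=no progress toward bb; s1=one trailing b; s2=substring bb seen
All strings over {a,b} containing the substring bb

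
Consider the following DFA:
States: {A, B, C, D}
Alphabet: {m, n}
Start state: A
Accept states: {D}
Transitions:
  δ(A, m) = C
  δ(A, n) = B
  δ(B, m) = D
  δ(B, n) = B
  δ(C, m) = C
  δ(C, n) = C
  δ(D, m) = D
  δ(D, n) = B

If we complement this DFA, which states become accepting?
Complement accept states = All states \ Original accept states
= {A, B, C, D} \ {D}
{A, B, C}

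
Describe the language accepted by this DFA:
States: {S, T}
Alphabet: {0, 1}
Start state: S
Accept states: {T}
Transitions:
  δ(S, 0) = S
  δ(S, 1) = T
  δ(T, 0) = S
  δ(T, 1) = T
Testing a few strings:
  '001' → accept
  '0' → reject
  '110' → reject
  '10' → reject
State roles: S=last symbol not 1; T=last symbol is 1
All binary strings ending with 1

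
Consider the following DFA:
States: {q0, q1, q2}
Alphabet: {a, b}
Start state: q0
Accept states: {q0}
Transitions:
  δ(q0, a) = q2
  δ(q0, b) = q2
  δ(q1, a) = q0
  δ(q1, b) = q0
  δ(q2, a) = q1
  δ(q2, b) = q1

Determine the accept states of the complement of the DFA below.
Complement accept states = All states \ Original accept states
= {q0, q1, q2} \ {q0}
{q1, q2}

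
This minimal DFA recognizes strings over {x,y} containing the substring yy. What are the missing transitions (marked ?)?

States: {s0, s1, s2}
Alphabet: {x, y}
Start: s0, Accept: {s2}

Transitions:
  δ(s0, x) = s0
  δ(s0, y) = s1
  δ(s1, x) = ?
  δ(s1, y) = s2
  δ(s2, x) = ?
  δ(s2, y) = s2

From the language and accept set, identify what each state tracks — s0: no progress toward yy; s1: one trailing y; s2: substring yy seen.
Each missing δ(q, a) is the state matching the new tracked value after reading a.
δ(s1, x) = s0; δ(s2, x) = s2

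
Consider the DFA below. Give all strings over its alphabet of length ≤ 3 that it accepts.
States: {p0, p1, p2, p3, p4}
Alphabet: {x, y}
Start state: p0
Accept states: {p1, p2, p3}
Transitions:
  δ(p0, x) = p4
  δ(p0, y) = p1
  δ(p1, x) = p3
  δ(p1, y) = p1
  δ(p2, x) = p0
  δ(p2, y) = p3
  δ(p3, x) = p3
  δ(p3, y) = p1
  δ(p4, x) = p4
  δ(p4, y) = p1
y, xy, yx, yy, xxy, xyx, xyy, yxx, yxy, yyx, yyy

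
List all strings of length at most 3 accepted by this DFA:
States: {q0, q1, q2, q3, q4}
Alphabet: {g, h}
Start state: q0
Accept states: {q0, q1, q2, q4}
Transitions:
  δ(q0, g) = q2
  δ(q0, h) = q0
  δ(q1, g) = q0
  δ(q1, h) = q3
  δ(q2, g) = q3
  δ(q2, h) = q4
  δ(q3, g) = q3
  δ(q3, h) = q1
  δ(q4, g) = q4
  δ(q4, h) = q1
ε, g, h, gh, hg, hh, ggh, ghg, ghh, hgh, hhg, hhh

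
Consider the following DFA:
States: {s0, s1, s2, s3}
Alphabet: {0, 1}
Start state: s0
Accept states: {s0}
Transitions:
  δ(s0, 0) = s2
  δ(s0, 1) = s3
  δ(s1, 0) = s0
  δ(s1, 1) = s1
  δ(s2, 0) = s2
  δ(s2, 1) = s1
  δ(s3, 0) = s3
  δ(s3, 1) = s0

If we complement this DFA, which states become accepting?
Complement accept states = All states \ Original accept states
= {s0, s1, s2, s3} \ {s0}
{s1, s2, s3}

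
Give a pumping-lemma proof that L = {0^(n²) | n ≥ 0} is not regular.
Assume L is regular with pumping length p. Idea: pumping adds a fixed amount, but gaps between consecutive squares grow.
Choose s = 0^(p²) (length p² ≥ p). By the pumping lemma, s = xyz with |xy| ≤ p, |y| > 0, so |y| = k with 1 ≤ k ≤ p. Then |xy²z| = p²+k. Since p² < p²+k ≤ p²+p < (p+1)², the length p²+k lies strictly between consecutive squares, so it is not a perfect square and xy²z ∉ L.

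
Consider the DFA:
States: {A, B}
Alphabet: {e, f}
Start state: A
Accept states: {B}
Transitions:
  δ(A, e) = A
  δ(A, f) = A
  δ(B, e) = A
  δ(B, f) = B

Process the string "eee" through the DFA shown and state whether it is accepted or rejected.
Processing string "eee":
  A --e--> A
  A --e--> A
  A --e--> A
Final state: A
Accept states: {B}
No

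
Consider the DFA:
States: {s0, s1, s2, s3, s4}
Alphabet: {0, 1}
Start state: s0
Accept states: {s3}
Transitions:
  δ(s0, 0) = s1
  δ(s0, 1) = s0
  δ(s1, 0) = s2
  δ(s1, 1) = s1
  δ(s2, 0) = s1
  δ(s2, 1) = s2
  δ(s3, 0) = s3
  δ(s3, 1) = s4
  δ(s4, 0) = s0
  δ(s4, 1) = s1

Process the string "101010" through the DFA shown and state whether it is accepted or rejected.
Processing string "101010":
  s0 --1--> s0
  s0 --0--> s1
  s1 --1--> s1
  s1 --0--> s2
  s2 --1--> s2
  s2 --0--> s1
Final state: s1
Accept states: {s3}
No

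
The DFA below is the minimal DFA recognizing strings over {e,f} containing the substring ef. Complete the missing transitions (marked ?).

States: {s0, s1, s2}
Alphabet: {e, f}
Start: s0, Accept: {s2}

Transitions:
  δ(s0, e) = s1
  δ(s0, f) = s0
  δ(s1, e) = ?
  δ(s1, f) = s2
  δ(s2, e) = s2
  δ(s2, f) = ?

From the language and accept set, identify what each state tracks — s0: no e seen yet; s1: seen a e, waiting for f; s2: substring ef seen.
Each missing δ(q, a) is the state matching the new tracked value after reading a.
δ(s1, e) = s1; δ(s2, f) = s2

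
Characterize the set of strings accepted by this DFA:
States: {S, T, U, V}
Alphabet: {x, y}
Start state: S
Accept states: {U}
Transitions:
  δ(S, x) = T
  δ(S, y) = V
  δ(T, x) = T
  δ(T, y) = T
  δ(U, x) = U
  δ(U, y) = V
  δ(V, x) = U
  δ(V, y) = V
Testing a few strings:
  'x' → reject
  'yxxy' → reject
  'xx' → reject
  'xxy' → reject
State roles: S=no input read; T=started with x (dead); U=started with y, last symbol x; V=started with y, last symbol y
All strings over {x,y} that start with y and end with x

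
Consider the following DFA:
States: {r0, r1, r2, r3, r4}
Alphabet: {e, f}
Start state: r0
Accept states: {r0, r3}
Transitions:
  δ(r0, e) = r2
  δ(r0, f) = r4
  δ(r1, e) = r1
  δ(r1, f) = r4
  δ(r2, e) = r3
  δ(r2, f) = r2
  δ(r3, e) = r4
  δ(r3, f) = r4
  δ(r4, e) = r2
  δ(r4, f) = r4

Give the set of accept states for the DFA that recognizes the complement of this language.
Complement accept states = All states \ Original accept states
= {r0, r1, r2, r3, r4} \ {r0, r3}
{r1, r2, r4}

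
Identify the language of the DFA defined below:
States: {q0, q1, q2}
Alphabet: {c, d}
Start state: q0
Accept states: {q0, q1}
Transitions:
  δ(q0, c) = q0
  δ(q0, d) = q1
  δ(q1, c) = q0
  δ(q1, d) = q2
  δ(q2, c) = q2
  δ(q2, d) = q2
Testing a few strings:
  'c' → accept
  'dd' → reject
  'dcc' → accept
  'cc' → accept
State roles: q0=last symbol not d (ok); q1=last symbol d (ok); q2=saw dd (dead)
All strings over {c,d} with no two consecutive d's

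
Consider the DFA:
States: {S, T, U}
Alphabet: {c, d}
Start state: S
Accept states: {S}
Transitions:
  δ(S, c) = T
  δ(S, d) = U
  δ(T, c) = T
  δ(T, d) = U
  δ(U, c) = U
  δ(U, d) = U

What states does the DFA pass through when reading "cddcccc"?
read 'c': S → T
  read 'd': T → U
  read 'd': U → U
  read 'c': U → U
  read 'c': U → U
  read 'c': U → U
  read 'c': U → U
S -> T -> U -> U -> U -> U -> U -> U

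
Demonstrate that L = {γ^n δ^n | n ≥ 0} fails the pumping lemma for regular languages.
Assume L is regular with pumping length p. Idea: pumping the γ-block changes the count balance.
Choose s = γ^p δ^p (length 2p ≥ p). By the pumping lemma, s = xyz with |xy| ≤ p, |y| > 0. So y = γ^k for some k > 0 (since xy is entirely within the γ's). Pumping gives xy²z = γ^(p+k) δ^p, which is not in L since p+k ≠ p.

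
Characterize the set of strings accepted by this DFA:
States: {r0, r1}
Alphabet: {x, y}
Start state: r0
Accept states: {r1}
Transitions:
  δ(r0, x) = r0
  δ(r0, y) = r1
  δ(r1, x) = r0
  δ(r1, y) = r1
Testing a few strings:
  'yy' → accept
  'xxx' → reject
  'yxx' → reject
  'xx' → reject
State roles: r0=last symbol not y; r1=last symbol is y
All strings over {x,y} ending with y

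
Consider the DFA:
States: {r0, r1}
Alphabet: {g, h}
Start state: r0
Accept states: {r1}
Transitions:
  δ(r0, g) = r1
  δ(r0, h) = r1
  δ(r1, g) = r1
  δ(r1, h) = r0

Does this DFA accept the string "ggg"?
Processing string "ggg":
  r0 --g--> r1
  r1 --g--> r1
  r1 --g--> r1
Final state: r1
Accept states: {r1}
Yes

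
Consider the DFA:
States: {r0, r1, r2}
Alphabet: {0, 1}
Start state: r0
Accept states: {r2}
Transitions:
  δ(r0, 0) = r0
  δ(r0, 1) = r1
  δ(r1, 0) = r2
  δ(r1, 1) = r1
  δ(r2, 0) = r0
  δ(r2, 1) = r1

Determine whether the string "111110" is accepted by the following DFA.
Processing string "111110":
  r0 --1--> r1
  r1 --1--> r1
  r1 --1--> r1
  r1 --1--> r1
  r1 --1--> r1
  r1 --0--> r2
Final state: r2
Accept states: {r2}
Yes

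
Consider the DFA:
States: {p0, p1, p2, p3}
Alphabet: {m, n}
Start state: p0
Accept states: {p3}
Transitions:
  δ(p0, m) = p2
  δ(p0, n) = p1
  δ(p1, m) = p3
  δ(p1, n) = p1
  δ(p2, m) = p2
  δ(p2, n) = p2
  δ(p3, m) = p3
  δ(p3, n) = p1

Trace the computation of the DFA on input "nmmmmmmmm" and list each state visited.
read 'n': p0 → p1
  read 'm': p1 → p3
  read 'm': p3 → p3
  read 'm': p3 → p3
  read 'm': p3 → p3
  read 'm': p3 → p3
  read 'm': p3 → p3
  read 'm': p3 → p3
  read 'm': p3 → p3
p0 -> p1 -> p3 -> p3 -> p3 -> p3 -> p3 -> p3 -> p3 -> p3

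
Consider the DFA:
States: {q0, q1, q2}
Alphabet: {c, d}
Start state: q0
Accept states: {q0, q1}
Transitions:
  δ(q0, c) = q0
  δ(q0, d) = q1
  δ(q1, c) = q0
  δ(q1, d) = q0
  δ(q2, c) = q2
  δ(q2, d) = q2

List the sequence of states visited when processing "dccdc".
read 'd': q0 → q1
  read 'c': q1 → q0
  read 'c': q0 → q0
  read 'd': q0 → q1
  read 'c': q1 → q0
q0 -> q1 -> q0 -> q0 -> q1 -> q0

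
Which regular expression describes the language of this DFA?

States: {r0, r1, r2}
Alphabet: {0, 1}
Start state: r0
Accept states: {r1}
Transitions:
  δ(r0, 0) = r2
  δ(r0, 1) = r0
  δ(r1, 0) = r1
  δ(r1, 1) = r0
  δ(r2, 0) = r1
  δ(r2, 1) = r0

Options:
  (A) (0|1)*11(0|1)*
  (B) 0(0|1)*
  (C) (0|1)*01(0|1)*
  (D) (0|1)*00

Check each option against the DFA on short strings; one disagreement eliminates an option:
  (A) (0|1)*11(0|1)*: on '00' the DFA goes r0 → r2 → r1 and accepts (r1 ∈ Accept), but the regex does not match it → eliminate
  (B) 0(0|1)*: on '0' the DFA goes r0 → r2 and rejects (r2 ∉ Accept), but the regex matches it → eliminate
  (C) (0|1)*01(0|1)*: on '00' the DFA goes r0 → r2 → r1 and accepts (r1 ∈ Accept), but the regex does not match it → eliminate
  (D) (0|1)*00: agrees with the DFA on every string of length ≤ 6
Only (D) is consistent with the DFA.
(D) (0|1)*00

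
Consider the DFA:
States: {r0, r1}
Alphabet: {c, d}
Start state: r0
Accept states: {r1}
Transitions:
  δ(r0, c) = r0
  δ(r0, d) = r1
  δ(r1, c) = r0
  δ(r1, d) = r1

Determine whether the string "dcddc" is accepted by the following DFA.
Processing string "dcddc":
  r0 --d--> r1
  r1 --c--> r0
  r0 --d--> r1
  r1 --d--> r1
  r1 --c--> r0
Final state: r0
Accept states: {r1}
No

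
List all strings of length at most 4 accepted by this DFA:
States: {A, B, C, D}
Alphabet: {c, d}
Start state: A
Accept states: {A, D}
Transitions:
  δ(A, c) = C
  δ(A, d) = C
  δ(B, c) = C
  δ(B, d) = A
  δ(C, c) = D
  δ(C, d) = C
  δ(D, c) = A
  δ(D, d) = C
ε, cc, dc, ccc, cdc, dcc, ddc, ccdc, cdcc, cddc, dcdc, ddcc, dddc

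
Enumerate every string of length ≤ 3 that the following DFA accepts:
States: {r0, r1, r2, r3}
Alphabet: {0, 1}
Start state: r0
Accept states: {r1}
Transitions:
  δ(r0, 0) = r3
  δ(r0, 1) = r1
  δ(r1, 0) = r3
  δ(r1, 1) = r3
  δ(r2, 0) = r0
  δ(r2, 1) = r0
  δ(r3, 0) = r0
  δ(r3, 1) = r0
1, 001, 011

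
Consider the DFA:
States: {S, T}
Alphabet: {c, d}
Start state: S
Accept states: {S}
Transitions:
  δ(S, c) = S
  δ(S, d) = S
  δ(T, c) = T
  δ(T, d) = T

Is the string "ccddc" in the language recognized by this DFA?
Processing string "ccddc":
  S --c--> S
  S --c--> S
  S --d--> S
  S --d--> S
  S --c--> S
Final state: S
Accept states: {S}
Yes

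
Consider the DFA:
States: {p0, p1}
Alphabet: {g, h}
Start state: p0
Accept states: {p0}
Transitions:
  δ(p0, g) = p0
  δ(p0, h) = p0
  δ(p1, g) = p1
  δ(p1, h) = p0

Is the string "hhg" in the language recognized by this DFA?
Processing string "hhg":
  p0 --h--> p0
  p0 --h--> p0
  p0 --g--> p0
Final state: p0
Accept states: {p0}
Yes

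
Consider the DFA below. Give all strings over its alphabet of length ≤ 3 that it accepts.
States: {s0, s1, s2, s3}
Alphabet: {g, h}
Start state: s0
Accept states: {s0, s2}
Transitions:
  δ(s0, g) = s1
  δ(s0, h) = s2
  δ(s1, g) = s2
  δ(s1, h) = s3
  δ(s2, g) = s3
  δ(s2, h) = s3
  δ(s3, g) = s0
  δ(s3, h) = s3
ε, h, gg, ghg, hgg, hhg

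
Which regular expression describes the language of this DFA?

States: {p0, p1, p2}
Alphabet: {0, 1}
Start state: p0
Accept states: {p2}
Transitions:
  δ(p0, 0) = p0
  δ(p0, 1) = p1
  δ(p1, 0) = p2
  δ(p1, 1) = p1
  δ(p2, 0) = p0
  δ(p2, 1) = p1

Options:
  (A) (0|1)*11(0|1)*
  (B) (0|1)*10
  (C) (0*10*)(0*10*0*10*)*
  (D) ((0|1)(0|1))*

Check each option against the DFA on short strings; one disagreement eliminates an option:
  (A) (0|1)*11(0|1)*: on '10' the DFA goes p0 → p1 → p2 and accepts (p2 ∈ Accept), but the regex does not match it → eliminate
  (B) (0|1)*10: agrees with the DFA on every string of length ≤ 6
  (C) (0*10*)(0*10*0*10*)*: on '1' the DFA goes p0 → p1 and rejects (p1 ∉ Accept), but the regex matches it → eliminate
  (D) ((0|1)(0|1))*: on ε the DFA stays in p0 and rejects (p0 ∉ Accept), but the regex matches it → eliminate
Only (B) is consistent with the DFA.
(B) (0|1)*10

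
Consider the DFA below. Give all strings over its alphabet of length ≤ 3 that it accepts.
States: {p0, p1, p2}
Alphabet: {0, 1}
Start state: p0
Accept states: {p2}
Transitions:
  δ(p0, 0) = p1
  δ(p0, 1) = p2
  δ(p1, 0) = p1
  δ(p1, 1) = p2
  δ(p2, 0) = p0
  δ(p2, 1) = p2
1, 01, 11, 001, 011, 101, 111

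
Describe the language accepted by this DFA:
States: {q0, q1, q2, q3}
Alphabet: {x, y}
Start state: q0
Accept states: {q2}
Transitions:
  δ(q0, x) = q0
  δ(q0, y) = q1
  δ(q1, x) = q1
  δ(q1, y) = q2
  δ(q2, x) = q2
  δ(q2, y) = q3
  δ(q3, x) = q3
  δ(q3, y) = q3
Testing a few strings:
  'y' → reject
  'yxy' → accept
  'xx' → reject
  'yyx' → accept
State roles: q0=zero y's; q1=one y; q2=two y's; q3=≥ three y's (dead)
All strings over {x,y} containing exactly two y's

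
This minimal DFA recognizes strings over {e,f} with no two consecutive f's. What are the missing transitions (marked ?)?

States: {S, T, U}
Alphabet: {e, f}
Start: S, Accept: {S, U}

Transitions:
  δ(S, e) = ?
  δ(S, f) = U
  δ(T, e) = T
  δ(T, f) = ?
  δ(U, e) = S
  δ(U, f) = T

From the language and accept set, identify what each state tracks — S: last symbol not f (ok); T: saw ff (dead); U: last symbol f (ok).
Each missing δ(q, a) is the state matching the new tracked value after reading a.
δ(S, e) = S; δ(T, f) = T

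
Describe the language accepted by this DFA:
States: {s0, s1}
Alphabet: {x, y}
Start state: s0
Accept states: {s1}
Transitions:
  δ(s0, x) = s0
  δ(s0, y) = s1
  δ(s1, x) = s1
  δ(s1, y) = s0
Testing a few strings:
  'xxx' → reject
  'xx' → reject
  'yxx' → accept
  'y' → accept
State roles: s0=even number of y's so far; s1=odd number of y's so far
All strings over {x,y} with an odd number of y's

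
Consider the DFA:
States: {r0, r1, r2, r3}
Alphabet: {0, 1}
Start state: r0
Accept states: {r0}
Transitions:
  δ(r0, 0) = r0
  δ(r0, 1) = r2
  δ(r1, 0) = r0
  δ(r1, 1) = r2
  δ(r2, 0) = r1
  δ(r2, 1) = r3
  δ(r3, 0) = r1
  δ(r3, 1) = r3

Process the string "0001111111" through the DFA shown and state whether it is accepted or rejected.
Processing string "0001111111":
  r0 --0--> r0
  r0 --0--> r0
  r0 --0--> r0
  r0 --1--> r2
  r2 --1--> r3
  r3 --1--> r3
  r3 --1--> r3
  r3 --1--> r3
  r3 --1--> r3
  r3 --1--> r3
Final state: r3
Accept states: {r0}
No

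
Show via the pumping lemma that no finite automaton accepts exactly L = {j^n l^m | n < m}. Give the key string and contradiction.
Assume L is regular with pumping length p. Idea: pumping up the j-block makes the j-count reach the l-count.
Choose s = j^p l^(p+1) ∈ L. By the pumping lemma, s = xyz with |xy| ≤ p, |y| > 0, so y = j^k with k ≥ 1. Then xy²z = j^(p+k) l^(p+1). Since p+k ≥ p+1, the number of j's is no longer strictly less than the number of l's, so xy²z ∉ L.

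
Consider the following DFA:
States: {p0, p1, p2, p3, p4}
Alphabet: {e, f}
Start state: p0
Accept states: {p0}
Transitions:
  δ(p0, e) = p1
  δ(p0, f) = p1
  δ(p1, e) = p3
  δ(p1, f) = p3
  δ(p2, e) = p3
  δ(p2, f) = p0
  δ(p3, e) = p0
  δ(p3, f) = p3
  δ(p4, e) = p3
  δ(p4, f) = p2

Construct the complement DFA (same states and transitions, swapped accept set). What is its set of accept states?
Complement accept states = All states \ Original accept states
= {p0, p1, p2, p3, p4} \ {p0}
{p1, p2, p3, p4}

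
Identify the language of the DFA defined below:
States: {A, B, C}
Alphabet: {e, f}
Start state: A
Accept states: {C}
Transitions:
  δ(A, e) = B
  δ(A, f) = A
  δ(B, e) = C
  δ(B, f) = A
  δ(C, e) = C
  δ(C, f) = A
Testing a few strings:
  'f' → reject
  'fee' → accept
  'fef' → reject
  'ee' → accept
State roles: A=last symbol not e; B=one trailing e; C=two trailing e's
All strings over {e,f} ending with ee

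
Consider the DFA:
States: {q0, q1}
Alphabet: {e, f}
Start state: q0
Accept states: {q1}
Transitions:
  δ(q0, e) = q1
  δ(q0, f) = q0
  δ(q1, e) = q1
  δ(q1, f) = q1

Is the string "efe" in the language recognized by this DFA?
Processing string "efe":
  q0 --e--> q1
  q1 --f--> q1
  q1 --e--> q1
Final state: q1
Accept states: {q1}
Yes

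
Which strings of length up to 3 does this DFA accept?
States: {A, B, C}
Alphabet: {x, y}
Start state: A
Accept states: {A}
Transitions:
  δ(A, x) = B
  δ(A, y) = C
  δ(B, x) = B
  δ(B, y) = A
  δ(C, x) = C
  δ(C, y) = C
ε, xy, xxy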